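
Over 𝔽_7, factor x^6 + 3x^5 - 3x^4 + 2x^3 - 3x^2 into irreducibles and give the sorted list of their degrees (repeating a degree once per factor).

1, 1, 1, 3

Write f(x) = x^6 + 3x^5 - 3x^4 + 2x^3 - 3x^2.
Linear factors from roots: (x), (x - 1).
Complete factorization: f(x) = (x - 1)·(x)^2·(x^3 - 3x^2 + x + 3).
Factor degrees with multiplicity: 1 + 1 + 1 + 3 = 6.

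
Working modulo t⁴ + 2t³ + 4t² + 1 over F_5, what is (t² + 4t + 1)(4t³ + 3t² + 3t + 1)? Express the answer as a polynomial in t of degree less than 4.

t^3 + 2t^2 + 3t

Multiply in F_5[t]: (t² + 4t + 1)·(4t³ + 3t² + 3t + 1) = 4t⁵ + 4t⁴ + 4t³ + t² + 2t + 1.
Reduce using t⁴ ≡ 3t³ + t² + 4 (mod t⁴ + 2t³ + 4t² + 1).
Reduced: t³ + 2t² + 3t.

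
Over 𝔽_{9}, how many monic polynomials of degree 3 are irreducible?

240

The number of monic irreducibles of degree 3 over GF(9) is (1/3)·Σ_{d∣3} μ(3/d) 9^d.
Divisors of 3: 1, 3; μ(3/d) for each: -1, 1.
Σ = − 9^1 + 9^3 = 720.
N = 720/3 = 240.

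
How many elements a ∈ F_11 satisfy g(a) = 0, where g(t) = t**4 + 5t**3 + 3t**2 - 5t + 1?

2

Evaluate at each of the 11 elements of F_11:
g(0) = 1; g(1) = 5; g(2) = 4; g(3) = 9; g(4) = 0 → root; g(5) = 3; g(6) = 2; g(7) = 5; g(8) = 0 → root; g(9) = 10; g(10) = 5.
Roots: {4, 8}.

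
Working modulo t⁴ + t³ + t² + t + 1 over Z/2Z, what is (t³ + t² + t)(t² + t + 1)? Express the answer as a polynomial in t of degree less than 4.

t^3 + t + 1

Multiply in Z/2Z[t]: (t³ + t² + t)·(t² + t + 1) = t⁵ + t³ + t.
Reduce using t⁴ ≡ t³ + t² + t + 1 (mod t⁴ + t³ + t² + t + 1).
Reduced: t³ + t + 1.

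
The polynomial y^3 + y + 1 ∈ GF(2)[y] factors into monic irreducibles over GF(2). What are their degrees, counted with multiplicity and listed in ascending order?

3

Write h(y) = y^3 + y + 1.
Roots in GF(2): h(0) = 1; h(1) = 1.
Complete factorization: h(y) = (y^3 + y + 1).
Factor degrees with multiplicity: 3 = 3.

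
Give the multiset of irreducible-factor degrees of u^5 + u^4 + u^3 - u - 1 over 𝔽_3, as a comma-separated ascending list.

Write h(u) = u^5 + u^4 + u^3 - u - 1.
Roots in 𝔽_3: h(0) = 2; h(1) = 1; h(2) = 2.
Complete factorization: h(u) = (u^2 + u - 1)·(u^3 - u + 1).
Factor degrees with multiplicity: 2 + 3 = 5.

2, 3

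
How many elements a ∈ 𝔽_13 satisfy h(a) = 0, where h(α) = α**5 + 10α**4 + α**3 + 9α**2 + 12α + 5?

1

Evaluate at each of the 13 elements of 𝔽_13:
h(0) = 5; h(1) = 12; h(2) = 5; h(3) = 6; h(4) = 10; h(5) = 1; h(6) = 7; h(7) = 12; h(8) = 11; h(9) = 0 → root; h(10) = 5; h(11) = 7; h(12) = 10.
Roots: {9}.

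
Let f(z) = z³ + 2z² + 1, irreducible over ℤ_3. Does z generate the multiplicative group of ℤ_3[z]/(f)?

Yes

|GF(3^3)^×| = 3^3 − 1 = 26. Prime factorization: 26 = 2·13.
f is primitive ⇔ z has order 26 in GF(3)[z]/(f), i.e. z^(26/q) ≠ 1 for each prime q | 26.
z^(13) mod f = 2.
z^(2) mod f = z².
None equal 1, so z has full order 26; f is primitive.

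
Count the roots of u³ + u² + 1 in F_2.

Write f(u) = u³ + u² + 1.
Evaluate at each of the 2 elements of F_2:
f(0) = 1; f(1) = 1.
No element is a root.

0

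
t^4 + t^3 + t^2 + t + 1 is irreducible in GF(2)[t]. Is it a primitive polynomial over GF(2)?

Write f(t) = t^4 + t^3 + t^2 + t + 1.
|GF(2^4)^×| = 2^4 − 1 = 15. Prime factorization: 15 = 3·5.
f is primitive ⇔ t has order 15 in GF(2)[t]/(f), i.e. t^(15/q) ≠ 1 for each prime q | 15.
t^(5) mod f = 1
t^(3) mod f = t^3.
Since t^(5) = 1, the order of t divides 5 < 15; not primitive.

No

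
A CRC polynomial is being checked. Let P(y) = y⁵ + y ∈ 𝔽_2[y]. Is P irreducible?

Check for roots in 𝔽_2: P(0) = 0 → root; P(1) = 0 → root.
P(0) = 0, so (y) divides P(y); P is reducible.

No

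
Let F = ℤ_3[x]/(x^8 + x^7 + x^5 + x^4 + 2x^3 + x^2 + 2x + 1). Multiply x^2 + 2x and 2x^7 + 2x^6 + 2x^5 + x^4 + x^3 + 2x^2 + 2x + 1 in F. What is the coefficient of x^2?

0

Multiply in ℤ_3[x]: (x^2 + 2x)·(2x^7 + 2x^6 + 2x^5 + x^4 + x^3 + 2x^2 + 2x + 1) = 2x^9 + 2x^6 + x^4 + 2x^2 + 2x.
Reduce using x^8 ≡ 2x^7 + 2x^5 + 2x^4 + x^3 + 2x^2 + x + 2 (mod x^8 + x^7 + x^5 + x^4 + 2x^3 + x^2 + 2x + 1).
Reduced: 2x^7 + 2x^4 + 2x^3 + x + 2.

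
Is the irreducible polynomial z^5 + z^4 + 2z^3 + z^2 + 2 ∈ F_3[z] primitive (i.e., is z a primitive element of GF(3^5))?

No

Write f(z) = z^5 + z^4 + 2z^3 + z^2 + 2.
|GF(3^5)^×| = 3^5 − 1 = 242. Prime factorization: 242 = 2·11^2.
f is primitive ⇔ z has order 242 in GF(3)[z]/(f), i.e. z^(242/q) ≠ 1 for each prime q | 242.
z^(121) mod f = 1
z^(22) mod f = 1
Since z^(121) = 1, the order of z divides 121 < 242; not primitive.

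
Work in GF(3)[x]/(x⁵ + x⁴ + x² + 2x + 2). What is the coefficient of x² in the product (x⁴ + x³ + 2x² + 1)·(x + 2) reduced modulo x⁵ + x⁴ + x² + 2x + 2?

Multiply in GF(3)[x]: (x⁴ + x³ + 2x² + 1)·(x + 2) = x⁵ + x³ + x² + x + 2.
Reduce using x⁵ ≡ 2x⁴ + 2x² + x + 1 (mod x⁵ + x⁴ + x² + 2x + 2).
Reduced: 2x⁴ + x³ + 2x.

0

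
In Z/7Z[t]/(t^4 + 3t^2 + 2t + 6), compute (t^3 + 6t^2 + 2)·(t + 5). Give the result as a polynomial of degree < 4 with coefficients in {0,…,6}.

4t^3 + 6t^2 + 4

Multiply in Z/7Z[t]: (t^3 + 6t^2 + 2)·(t + 5) = t^4 + 4t^3 + 2t^2 + 2t + 3.
Reduce using t^4 ≡ 4t^2 + 5t + 1 (mod t^4 + 3t^2 + 2t + 6).
Reduced: 4t^3 + 6t^2 + 4.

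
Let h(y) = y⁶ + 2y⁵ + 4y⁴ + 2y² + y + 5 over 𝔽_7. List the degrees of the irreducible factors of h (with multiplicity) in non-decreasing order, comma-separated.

6

Complete factorization: h(y) = (y⁶ + 2y⁵ + 4y⁴ + 2y² + y + 5).
Factor degrees with multiplicity: 6 = 6.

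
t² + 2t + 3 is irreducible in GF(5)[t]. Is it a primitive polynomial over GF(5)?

Write f(t) = t² + 2t + 3.
|GF(5^2)^×| = 5^2 − 1 = 24. Prime factorization: 24 = 2^3·3.
f is primitive ⇔ t has order 24 in GF(5)[t]/(f), i.e. t^(24/q) ≠ 1 for each prime q | 24.
t^(12) mod f = 4.
t^(8) mod f = 4t + 1.
None equal 1, so t has full order 24; f is primitive.

Yes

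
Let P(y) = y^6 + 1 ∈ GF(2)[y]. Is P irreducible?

No

Check for roots in GF(2): P(0) = 1; P(1) = 0 → root.
P(1) = 0, so (y − 1) divides P(y); P is reducible.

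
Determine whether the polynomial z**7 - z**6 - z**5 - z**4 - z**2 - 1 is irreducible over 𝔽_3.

Write m(z) = z**7 - z**6 - z**5 - z**4 - z**2 - 1.
Check for roots in 𝔽_3: m(0) = 2; m(1) = 2; m(2) = 2.
No roots, so no linear factors.
Monic irreducibles of degree 2 over GF(3): z**2 + 1, z**2 + z - 1, z**2 - z - 1.
None of them divide m (all give nonzero remainder).
Degree-3 irreducible divisors: test the 8 monic irreducibles of degree 3 over GF(3).
None of them divide m (all give nonzero remainder).
No irreducible factor of degree ≤ 3 exists, so m is irreducible over GF(3).

Yes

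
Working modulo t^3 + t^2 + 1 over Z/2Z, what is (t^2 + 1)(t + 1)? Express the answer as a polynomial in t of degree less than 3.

Multiply in Z/2Z[t]: (t^2 + 1)·(t + 1) = t^3 + t^2 + t + 1.
Reduce using t^3 ≡ t^2 + 1 (mod t^3 + t^2 + 1).
Reduced: t.

t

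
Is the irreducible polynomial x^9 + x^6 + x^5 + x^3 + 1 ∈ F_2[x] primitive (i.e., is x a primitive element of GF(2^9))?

Write f(x) = x^9 + x^6 + x^5 + x^3 + 1.
|GF(2^9)^×| = 2^9 − 1 = 511. Prime factorization: 511 = 7·73.
f is primitive ⇔ x has order 511 in GF(2)[x]/(f), i.e. x^(511/q) ≠ 1 for each prime q | 511.
x^(73) mod f = x^6 + x^5 + x^3 + x^2 + x.
x^(7) mod f = x^7.
None equal 1, so x has full order 511; f is primitive.

Yes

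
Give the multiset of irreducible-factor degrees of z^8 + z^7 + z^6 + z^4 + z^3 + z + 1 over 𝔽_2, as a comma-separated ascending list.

2, 3, 3

Write h(z) = z^8 + z^7 + z^6 + z^4 + z^3 + z + 1.
Roots in 𝔽_2: h(0) = 1; h(1) = 1.
Complete factorization: h(z) = (z^2 + z + 1)·(z^3 + z + 1)^2.
Factor degrees with multiplicity: 2 + 3 + 3 = 8.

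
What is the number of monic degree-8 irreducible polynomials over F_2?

30

By the necklace-counting formula, N_2(8) = (1/8) Σ_{d|8} μ(8/d)·2^d.
Divisors of 8: 1, 2, 4, 8; μ(8/d) for each: 0, 0, -1, 1.
Σ = − 2^4 + 2^8 = 240.
N = 240/8 = 30.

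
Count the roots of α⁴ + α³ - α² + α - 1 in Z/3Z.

Write g(α) = α⁴ + α³ - α² + α - 1.
Evaluate at each of the 3 elements of Z/3Z:
g(0) = 2; g(1) = 1; g(2) = 0 → root.
Roots: {2}.

1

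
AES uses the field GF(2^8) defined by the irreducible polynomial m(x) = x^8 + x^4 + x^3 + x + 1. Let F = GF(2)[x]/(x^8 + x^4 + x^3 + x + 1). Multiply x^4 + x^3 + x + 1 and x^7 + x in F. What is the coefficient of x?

0

Multiply in GF(2)[x]: (x^4 + x^3 + x + 1)·(x^7 + x) = x^11 + x^10 + x^8 + x^7 + x^5 + x^4 + x^2 + x.
Reduce using x^8 ≡ x^4 + x^3 + x + 1 (mod x^8 + x^4 + x^3 + x + 1).
Reduced: x^4 + x^3 + 1.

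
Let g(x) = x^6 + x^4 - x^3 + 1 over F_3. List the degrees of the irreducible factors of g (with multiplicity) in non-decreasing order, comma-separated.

Roots in F_3: g(0) = 1; g(1) = 2; g(2) = 1.
Complete factorization: g(x) = (x^6 + x^4 - x^3 + 1).
Factor degrees with multiplicity: 6 = 6.

6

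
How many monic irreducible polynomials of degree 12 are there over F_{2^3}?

By the necklace-counting formula, N_8(12) = (1/12) Σ_{d|12} μ(12/d)·8^d.
Divisors of 12: 1, 2, 3, 4, 6, 12; μ(12/d) for each: 0, 1, 0, -1, -1, 1.
Σ = 8^2 − 8^4 − 8^6 + 8^12 = 68719210560.
N = 68719210560/12 = 5726600880.

5726600880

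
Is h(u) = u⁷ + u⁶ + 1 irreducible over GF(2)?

Yes

Check for roots in GF(2): h(0) = 1; h(1) = 1.
No roots, so no linear factors.
Monic irreducibles of degree 2 over GF(2): u² + u + 1.
None of them divide h (all give nonzero remainder).
Monic irreducibles of degree 3 over GF(2): u³ + u + 1, u³ + u² + 1.
None of them divide h (all give nonzero remainder).
No irreducible factor of degree ≤ 3 exists, so h is irreducible over GF(2).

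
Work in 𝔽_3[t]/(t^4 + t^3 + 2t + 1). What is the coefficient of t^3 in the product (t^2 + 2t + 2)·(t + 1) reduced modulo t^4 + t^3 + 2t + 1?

Multiply in 𝔽_3[t]: (t^2 + 2t + 2)·(t + 1) = t^3 + t + 2.
Reduced: t^3 + t + 2.

1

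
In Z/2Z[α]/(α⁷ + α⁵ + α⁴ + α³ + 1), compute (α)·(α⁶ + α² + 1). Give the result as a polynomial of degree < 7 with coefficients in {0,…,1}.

α^5 + α^4 + α + 1

Multiply in Z/2Z[α]: (α)·(α⁶ + α² + 1) = α⁷ + α³ + α.
Reduce using α⁷ ≡ α⁵ + α⁴ + α³ + 1 (mod α⁷ + α⁵ + α⁴ + α³ + 1).
Reduced: α⁵ + α⁴ + α + 1.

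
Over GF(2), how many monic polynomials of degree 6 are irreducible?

x^(2^6) − x is the product of all monic irreducibles of degree dividing 6; Möbius inversion gives N = (1/6) Σ μ(6/d)·2^d.
Divisors of 6: 1, 2, 3, 6; μ(6/d) for each: 1, -1, -1, 1.
Σ = 2^1 − 2^2 − 2^3 + 2^6 = 54.
N = 54/6 = 9.

9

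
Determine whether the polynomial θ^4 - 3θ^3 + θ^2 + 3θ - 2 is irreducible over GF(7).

Write f(θ) = θ^4 - 3θ^3 + θ^2 + 3θ - 2.
Check for roots in GF(7): f(0) = 5; f(1) = 0 → root; f(2) = 0 → root; f(3) = 2; f(4) = 6; f(5) = 1; f(6) = 0 → root.
f(1) = 0, so (θ − 1) divides f(θ); f is reducible.

No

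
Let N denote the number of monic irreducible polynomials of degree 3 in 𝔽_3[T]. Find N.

8

By the necklace-counting formula, N_3(3) = (1/3) Σ_{d|3} μ(3/d)·3^d.
Divisors of 3: 1, 3; μ(3/d) for each: -1, 1.
Σ = − 3^1 + 3^3 = 24.
N = 24/3 = 8.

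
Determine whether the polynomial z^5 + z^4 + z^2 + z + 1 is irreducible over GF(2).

Write P(z) = z^5 + z^4 + z^2 + z + 1.
Check for roots in GF(2): P(0) = 1; P(1) = 1.
No roots, so no linear factors.
Monic irreducibles of degree 2 over GF(2): z^2 + z + 1.
None of them divide P (all give nonzero remainder).
No irreducible factor of degree ≤ 2 exists, so P is irreducible over GF(2).

Yes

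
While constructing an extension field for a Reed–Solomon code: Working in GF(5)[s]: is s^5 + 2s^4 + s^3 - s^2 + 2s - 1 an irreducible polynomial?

Write f(s) = s^5 + 2s^4 + s^3 - s^2 + 2s - 1.
Check for roots in GF(5): f(0) = 4; f(1) = 4; f(2) = 1; f(3) = 3; f(4) = 1.
No roots, so no linear factors.
Degree-2 irreducible divisors: test the 10 monic irreducibles of degree 2 over GF(5).
None of them divide f (all give nonzero remainder).
No irreducible factor of degree ≤ 2 exists, so f is irreducible over GF(5).

Yes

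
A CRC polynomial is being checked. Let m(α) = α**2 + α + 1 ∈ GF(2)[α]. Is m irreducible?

Yes

Check for roots in GF(2): m(0) = 1; m(1) = 1.
No roots. A degree-2 polynomial over a field with no linear factor is irreducible.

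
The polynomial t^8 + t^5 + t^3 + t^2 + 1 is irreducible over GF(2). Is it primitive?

Yes

Write f(t) = t^8 + t^5 + t^3 + t^2 + 1.
|GF(2^8)^×| = 2^8 − 1 = 255. Prime factorization: 255 = 3·5·17.
f is primitive ⇔ t has order 255 in GF(2)[t]/(f), i.e. t^(255/q) ≠ 1 for each prime q | 255.
t^(85) mod f = t^7 + t^5 + t^4 + t^3 + t^2 + t.
t^(51) mod f = t^7 + t^6 + t^4 + t^3 + t^2.
t^(15) mod f = t^7 + t^6 + t^5 + t^2.
None equal 1, so t has full order 255; f is primitive.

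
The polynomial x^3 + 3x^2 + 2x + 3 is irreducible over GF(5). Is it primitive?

Write f(x) = x^3 + 3x^2 + 2x + 3.
|GF(5^3)^×| = 5^3 − 1 = 124. Prime factorization: 124 = 2^2·31.
f is primitive ⇔ x has order 124 in GF(5)[x]/(f), i.e. x^(124/q) ≠ 1 for each prime q | 124.
x^(62) mod f = 4.
x^(4) mod f = 2x^2 + 3x + 4.
None equal 1, so x has full order 124; f is primitive.

Yes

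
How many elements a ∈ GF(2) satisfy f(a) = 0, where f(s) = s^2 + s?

2

Evaluate at each of the 2 elements of GF(2):
f(0) = 0 → root; f(1) = 0 → root.
Roots: {0, 1}.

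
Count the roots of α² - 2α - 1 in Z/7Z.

2

Write h(α) = α² - 2α - 1.
Evaluate at each of the 7 elements of Z/7Z:
h(0) = 6; h(1) = 5; h(2) = 6; h(3) = 2; h(4) = 0 → root; h(5) = 0 → root; h(6) = 2.
Roots: {4, 5}.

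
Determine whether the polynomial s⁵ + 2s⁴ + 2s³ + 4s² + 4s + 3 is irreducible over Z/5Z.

No

Write m(s) = s⁵ + 2s⁴ + 2s³ + 4s² + 4s + 3.
Check for roots in Z/5Z: m(0) = 3; m(1) = 1; m(2) = 2; m(3) = 0 → root; m(4) = 2.
m(3) = 0, so (s − 3) divides m(s); m is reducible.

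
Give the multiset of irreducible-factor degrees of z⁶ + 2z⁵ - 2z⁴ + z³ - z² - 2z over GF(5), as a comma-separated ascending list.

1, 1, 2, 2

Write h(z) = z⁶ + 2z⁵ - 2z⁴ + z³ - z² - 2z.
Roots in GF(5): h(0) = 0 → root; h(1) = 4; h(2) = 1; h(3) = 0 → root; h(4) = 2.
Linear factors from roots: (z), (z + 2).
Complete factorization: h(z) = (z)·(z + 2)·(z² + z + 2)·(z² - z + 2).
Factor degrees with multiplicity: 1 + 1 + 2 + 2 = 6.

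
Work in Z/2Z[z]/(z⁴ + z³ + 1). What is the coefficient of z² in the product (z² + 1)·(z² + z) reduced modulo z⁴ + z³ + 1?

Multiply in Z/2Z[z]: (z² + 1)·(z² + z) = z⁴ + z³ + z² + z.
Reduce using z⁴ ≡ z³ + 1 (mod z⁴ + z³ + 1).
Reduced: z² + z + 1.

1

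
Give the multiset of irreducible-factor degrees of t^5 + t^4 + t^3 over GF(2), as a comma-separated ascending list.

Write h(t) = t^5 + t^4 + t^3.
Roots in GF(2): h(0) = 0 → root; h(1) = 1.
Linear factors from roots: (t).
Complete factorization: h(t) = (t)^3·(t^2 + t + 1).
Factor degrees with multiplicity: 1 + 1 + 1 + 2 = 5.

1, 1, 1, 2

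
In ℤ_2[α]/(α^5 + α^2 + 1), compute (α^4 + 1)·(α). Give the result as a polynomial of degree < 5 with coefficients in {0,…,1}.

Multiply in ℤ_2[α]: (α^4 + 1)·(α) = α^5 + α.
Reduce using α^5 ≡ α^2 + 1 (mod α^5 + α^2 + 1).
Reduced: α^2 + α + 1.

α^2 + α + 1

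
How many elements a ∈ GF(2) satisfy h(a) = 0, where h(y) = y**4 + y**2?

2

Evaluate at each of the 2 elements of GF(2):
h(0) = 0 → root; h(1) = 0 → root.
Roots: {0, 1}.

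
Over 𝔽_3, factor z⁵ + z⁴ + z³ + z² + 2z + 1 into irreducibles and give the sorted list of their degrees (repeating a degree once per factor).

5

Write f(z) = z⁵ + z⁴ + z³ + z² + 2z + 1.
Roots in 𝔽_3: f(0) = 1; f(1) = 1; f(2) = 2.
Complete factorization: f(z) = (z⁵ + z⁴ + z³ + z² + 2z + 1).
Factor degrees with multiplicity: 5 = 5.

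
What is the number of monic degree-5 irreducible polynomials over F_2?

6

By the necklace-counting formula, N_2(5) = (1/5) Σ_{d|5} μ(5/d)·2^d.
Divisors of 5: 1, 5; μ(5/d) for each: -1, 1.
Σ = − 2^1 + 2^5 = 30.
N = 30/5 = 6.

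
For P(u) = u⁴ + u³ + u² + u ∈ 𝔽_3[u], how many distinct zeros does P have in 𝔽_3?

Evaluate at each of the 3 elements of 𝔽_3:
P(0) = 0 → root; P(1) = 1; P(2) = 0 → root.
Roots: {0, 2}.

2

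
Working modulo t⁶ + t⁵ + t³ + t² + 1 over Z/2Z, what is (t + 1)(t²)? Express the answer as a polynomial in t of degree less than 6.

t^3 + t^2

Multiply in Z/2Z[t]: (t + 1)·(t²) = t³ + t².
Reduced: t³ + t².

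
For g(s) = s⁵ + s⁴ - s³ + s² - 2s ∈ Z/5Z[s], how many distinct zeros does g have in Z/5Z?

4

Evaluate at each of the 5 elements of Z/5Z:
g(0) = 0 → root; g(1) = 0 → root; g(2) = 0 → root; g(3) = 0 → root; g(4) = 4.
Roots: {0, 1, 2, 3}.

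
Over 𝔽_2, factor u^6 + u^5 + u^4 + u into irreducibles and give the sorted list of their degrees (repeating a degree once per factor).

1, 1, 1, 3

Write g(u) = u^6 + u^5 + u^4 + u.
Roots in 𝔽_2: g(0) = 0 → root; g(1) = 0 → root.
Linear factors from roots: (u), (u + 1).
Complete factorization: g(u) = (u)·(u + 1)^2·(u^3 + u^2 + 1).
Factor degrees with multiplicity: 1 + 1 + 1 + 3 = 6.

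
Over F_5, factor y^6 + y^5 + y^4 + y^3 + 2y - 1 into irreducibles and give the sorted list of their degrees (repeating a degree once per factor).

Write h(y) = y^6 + y^5 + y^4 + y^3 + 2y - 1.
Roots in F_5: h(0) = 4; h(1) = 0 → root; h(2) = 3; h(3) = 0 → root; h(4) = 2.
Linear factors from roots: (y - 1), (y + 2).
Complete factorization: h(y) = (y + 2)^2·(y - 1)^2·(y^2 - y + 1).
Factor degrees with multiplicity: 1 + 1 + 1 + 1 + 2 = 6.

1, 1, 1, 1, 2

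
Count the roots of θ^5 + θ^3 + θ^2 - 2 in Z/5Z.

0

Write P(θ) = θ^5 + θ^3 + θ^2 - 2.
Evaluate at each of the 5 elements of Z/5Z:
P(0) = 3; P(1) = 1; P(2) = 2; P(3) = 2; P(4) = 2.
No element is a root.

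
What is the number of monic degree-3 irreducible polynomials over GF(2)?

Gauss's count: N_{2}(3) = (1/3) Σ_{d|3} μ(3/d)·2^d.
Divisors of 3: 1, 3; μ(3/d) for each: -1, 1.
Σ = − 2^1 + 2^3 = 6.
N = 6/3 = 2.

2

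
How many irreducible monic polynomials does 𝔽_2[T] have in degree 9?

The number of monic irreducibles of degree 9 over GF(2) is (1/9)·Σ_{d∣9} μ(9/d) 2^d.
Divisors of 9: 1, 3, 9; μ(9/d) for each: 0, -1, 1.
Σ = − 2^3 + 2^9 = 504.
N = 504/9 = 56.

56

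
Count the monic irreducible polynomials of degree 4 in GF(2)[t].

x^(2^4) − x is the product of all monic irreducibles of degree dividing 4; Möbius inversion gives N = (1/4) Σ μ(4/d)·2^d.
Divisors of 4: 1, 2, 4; μ(4/d) for each: 0, -1, 1.
Σ = − 2^2 + 2^4 = 12.
N = 12/4 = 3.

3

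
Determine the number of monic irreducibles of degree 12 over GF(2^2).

By the necklace-counting formula, N_4(12) = (1/12) Σ_{d|12} μ(12/d)·4^d.
Divisors of 12: 1, 2, 3, 4, 6, 12; μ(12/d) for each: 0, 1, 0, -1, -1, 1.
Σ = 4^2 − 4^4 − 4^6 + 4^12 = 16772880.
N = 16772880/12 = 1397740.

1397740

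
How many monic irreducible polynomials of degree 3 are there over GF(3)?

8

By the necklace-counting formula, N_3(3) = (1/3) Σ_{d|3} μ(3/d)·3^d.
Divisors of 3: 1, 3; μ(3/d) for each: -1, 1.
Σ = − 3^1 + 3^3 = 24.
N = 24/3 = 8.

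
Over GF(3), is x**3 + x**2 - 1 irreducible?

Yes

Write P(x) = x**3 + x**2 - 1.
Check for roots in GF(3): P(0) = 2; P(1) = 1; P(2) = 2.
No roots. A degree-3 polynomial over a field with no linear factor is irreducible.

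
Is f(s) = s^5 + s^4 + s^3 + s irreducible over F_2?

No

Check for roots in F_2: f(0) = 0 → root; f(1) = 0 → root.
f(0) = 0, so (s) divides f(s); f is reducible.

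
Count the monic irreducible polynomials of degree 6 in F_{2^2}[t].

670

x^(4^6) − x is the product of all monic irreducibles of degree dividing 6; Möbius inversion gives N = (1/6) Σ μ(6/d)·4^d.
Divisors of 6: 1, 2, 3, 6; μ(6/d) for each: 1, -1, -1, 1.
Σ = 4^1 − 4^2 − 4^3 + 4^6 = 4020.
N = 4020/6 = 670.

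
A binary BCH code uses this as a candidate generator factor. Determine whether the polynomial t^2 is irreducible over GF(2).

Write h(t) = t^2.
Check for roots in GF(2): h(0) = 0 → root; h(1) = 1.
h(0) = 0, so (t) divides h(t); h is reducible.

No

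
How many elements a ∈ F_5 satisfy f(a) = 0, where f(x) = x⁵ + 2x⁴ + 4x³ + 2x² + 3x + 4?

1

Evaluate at each of the 5 elements of F_5:
f(0) = 4; f(1) = 1; f(2) = 4; f(3) = 4; f(4) = 0 → root.
Roots: {4}.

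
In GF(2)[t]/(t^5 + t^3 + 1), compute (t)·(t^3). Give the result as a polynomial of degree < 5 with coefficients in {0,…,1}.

t^4

Multiply in GF(2)[t]: (t)·(t^3) = t^4.
Reduced: t^4.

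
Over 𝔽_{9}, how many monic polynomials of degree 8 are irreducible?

By the necklace-counting formula, N_9(8) = (1/8) Σ_{d|8} μ(8/d)·9^d.
Divisors of 8: 1, 2, 4, 8; μ(8/d) for each: 0, 0, -1, 1.
Σ = − 9^4 + 9^8 = 43040160.
N = 43040160/8 = 5380020.

5380020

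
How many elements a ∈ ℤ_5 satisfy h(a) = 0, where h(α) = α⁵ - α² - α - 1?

2

Evaluate at each of the 5 elements of ℤ_5:
h(0) = 4; h(1) = 3; h(2) = 0 → root; h(3) = 0 → root; h(4) = 3.
Roots: {2, 3}.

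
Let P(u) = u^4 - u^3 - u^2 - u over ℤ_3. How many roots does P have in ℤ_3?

Evaluate at each of the 3 elements of ℤ_3:
P(0) = 0 → root; P(1) = 1; P(2) = 2.
Roots: {0}.

1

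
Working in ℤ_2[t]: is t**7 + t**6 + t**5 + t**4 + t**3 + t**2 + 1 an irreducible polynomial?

Yes

Write g(t) = t**7 + t**6 + t**5 + t**4 + t**3 + t**2 + 1.
Check for roots in ℤ_2: g(0) = 1; g(1) = 1.
No roots, so no linear factors.
Monic irreducibles of degree 2 over GF(2): t**2 + t + 1.
None of them divide g (all give nonzero remainder).
Monic irreducibles of degree 3 over GF(2): t**3 + t + 1, t**3 + t**2 + 1.
None of them divide g (all give nonzero remainder).
No irreducible factor of degree ≤ 3 exists, so g is irreducible over GF(2).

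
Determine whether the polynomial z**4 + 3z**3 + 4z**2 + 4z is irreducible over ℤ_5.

Write m(z) = z**4 + 3z**3 + 4z**2 + 4z.
Check for roots in ℤ_5: m(0) = 0 → root; m(1) = 2; m(2) = 4; m(3) = 0 → root; m(4) = 3.
m(0) = 0, so (z) divides m(z); m is reducible.

No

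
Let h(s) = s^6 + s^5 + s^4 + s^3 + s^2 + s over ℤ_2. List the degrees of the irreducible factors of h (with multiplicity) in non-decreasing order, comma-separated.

1, 1, 2, 2

Roots in ℤ_2: h(0) = 0 → root; h(1) = 0 → root.
Linear factors from roots: (s), (s + 1).
Complete factorization: h(s) = (s)·(s + 1)·(s^2 + s + 1)^2.
Factor degrees with multiplicity: 1 + 1 + 2 + 2 = 6.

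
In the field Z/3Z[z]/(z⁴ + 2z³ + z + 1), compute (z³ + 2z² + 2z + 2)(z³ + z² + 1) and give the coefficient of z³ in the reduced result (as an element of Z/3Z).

Multiply in Z/3Z[z]: (z³ + 2z² + 2z + 2)·(z³ + z² + 1) = z⁶ + z⁴ + 2z³ + z² + 2z + 2.
Reduce using z⁴ ≡ z³ + 2z + 2 (mod z⁴ + 2z³ + z + 1).
Reduced: 2z² + 2z.

0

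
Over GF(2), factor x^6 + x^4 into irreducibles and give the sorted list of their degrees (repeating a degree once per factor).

1, 1, 1, 1, 1, 1

Write h(x) = x^6 + x^4.
Roots in GF(2): h(0) = 0 → root; h(1) = 0 → root.
Linear factors from roots: (x), (x + 1).
Complete factorization: h(x) = (x + 1)^2·(x)^4.
Factor degrees with multiplicity: 1 + 1 + 1 + 1 + 1 + 1 = 6.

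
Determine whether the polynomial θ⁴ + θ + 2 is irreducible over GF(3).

Yes

Write m(θ) = θ⁴ + θ + 2.
Check for roots in GF(3): m(0) = 2; m(1) = 1; m(2) = 2.
No roots, so no linear factors.
Monic irreducibles of degree 2 over GF(3): θ² + 1, θ² + θ + 2, θ² + 2θ + 2.
None of them divide m (all give nonzero remainder).
No irreducible factor of degree ≤ 2 exists, so m is irreducible over GF(3).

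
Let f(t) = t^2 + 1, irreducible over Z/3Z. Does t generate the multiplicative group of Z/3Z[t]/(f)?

No

|GF(3^2)^×| = 3^2 − 1 = 8. Prime factorization: 8 = 2^3.
f is primitive ⇔ t has order 8 in GF(3)[t]/(f), i.e. t^(8/q) ≠ 1 for each prime q | 8.
t^(4) mod f = 1
Since t^(4) = 1, the order of t divides 4 < 8; not primitive.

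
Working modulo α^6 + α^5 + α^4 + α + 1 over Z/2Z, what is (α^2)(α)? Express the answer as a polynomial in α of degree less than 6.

Multiply in Z/2Z[α]: (α^2)·(α) = α^3.
Reduced: α^3.

α^3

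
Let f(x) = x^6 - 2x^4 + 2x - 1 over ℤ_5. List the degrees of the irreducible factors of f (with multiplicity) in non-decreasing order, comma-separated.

Roots in ℤ_5: f(0) = 4; f(1) = 0 → root; f(2) = 0 → root; f(3) = 2; f(4) = 1.
Linear factors from roots: (x - 1), (x - 2).
Complete factorization: f(x) = (x - 2)^2·(x - 1)^2·(x^2 + x + 1).
Factor degrees with multiplicity: 1 + 1 + 1 + 1 + 2 = 6.

1, 1, 1, 1, 2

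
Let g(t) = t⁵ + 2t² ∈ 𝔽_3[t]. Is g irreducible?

Check for roots in 𝔽_3: g(0) = 0 → root; g(1) = 0 → root; g(2) = 1.
g(0) = 0, so (t) divides g(t); g is reducible.

No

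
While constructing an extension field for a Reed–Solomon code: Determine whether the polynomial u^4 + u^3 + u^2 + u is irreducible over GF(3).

No

Write h(u) = u^4 + u^3 + u^2 + u.
Check for roots in GF(3): h(0) = 0 → root; h(1) = 1; h(2) = 0 → root.
h(0) = 0, so (u) divides h(u); h is reducible.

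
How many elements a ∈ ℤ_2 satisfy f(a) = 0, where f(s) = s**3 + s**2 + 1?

0

Evaluate at each of the 2 elements of ℤ_2:
f(0) = 1; f(1) = 1.
No element is a root.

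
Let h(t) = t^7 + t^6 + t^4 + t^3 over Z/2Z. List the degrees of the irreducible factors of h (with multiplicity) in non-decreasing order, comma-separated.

1, 1, 1, 1, 1, 2

Roots in Z/2Z: h(0) = 0 → root; h(1) = 0 → root.
Linear factors from roots: (t), (t + 1).
Complete factorization: h(t) = (t + 1)^2·(t)^3·(t^2 + t + 1).
Factor degrees with multiplicity: 1 + 1 + 1 + 1 + 1 + 2 = 7.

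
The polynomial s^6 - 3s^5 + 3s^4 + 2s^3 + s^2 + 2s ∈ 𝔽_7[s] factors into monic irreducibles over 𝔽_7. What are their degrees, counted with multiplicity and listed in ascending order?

Write g(s) = s^6 - 3s^5 + 3s^4 + 2s^3 + s^2 + 2s.
Linear factors from roots: (s).
Complete factorization: g(s) = (s)·(s^2 + s + 3)·(s^3 + 3s^2 - 3s + 3).
Factor degrees with multiplicity: 1 + 2 + 3 = 6.

1, 2, 3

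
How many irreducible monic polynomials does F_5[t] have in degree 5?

By the necklace-counting formula, N_5(5) = (1/5) Σ_{d|5} μ(5/d)·5^d.
Divisors of 5: 1, 5; μ(5/d) for each: -1, 1.
Σ = − 5^1 + 5^5 = 3120.
N = 3120/5 = 624.

624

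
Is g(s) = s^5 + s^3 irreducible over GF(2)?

Check for roots in GF(2): g(0) = 0 → root; g(1) = 0 → root.
g(0) = 0, so (s) divides g(s); g is reducible.

No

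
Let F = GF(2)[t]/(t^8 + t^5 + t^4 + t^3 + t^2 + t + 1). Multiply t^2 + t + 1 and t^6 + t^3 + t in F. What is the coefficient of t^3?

1

Multiply in GF(2)[t]: (t^2 + t + 1)·(t^6 + t^3 + t) = t^8 + t^7 + t^6 + t^5 + t^4 + t^2 + t.
Reduce using t^8 ≡ t^5 + t^4 + t^3 + t^2 + t + 1 (mod t^8 + t^5 + t^4 + t^3 + t^2 + t + 1).
Reduced: t^7 + t^6 + t^3 + 1.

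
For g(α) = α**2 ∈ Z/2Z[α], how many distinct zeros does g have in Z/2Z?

Evaluate at each of the 2 elements of Z/2Z:
g(0) = 0 → root; g(1) = 1.
Roots: {0}.

1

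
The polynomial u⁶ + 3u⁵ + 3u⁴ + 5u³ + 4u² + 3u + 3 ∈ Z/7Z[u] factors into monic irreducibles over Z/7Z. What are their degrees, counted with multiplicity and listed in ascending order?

1, 1, 1, 3

Write f(u) = u⁶ + 3u⁵ + 3u⁴ + 5u³ + 4u² + 3u + 3.
Linear factors from roots: (u + 5), (u + 1).
Complete factorization: f(u) = (u + 5)·(u + 1)^2·(u³ + 3u² + 6u + 2).
Factor degrees with multiplicity: 1 + 1 + 1 + 3 = 6.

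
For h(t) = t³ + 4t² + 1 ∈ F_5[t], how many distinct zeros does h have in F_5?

1

Evaluate at each of the 5 elements of F_5:
h(0) = 1; h(1) = 1; h(2) = 0 → root; h(3) = 4; h(4) = 4.
Roots: {2}.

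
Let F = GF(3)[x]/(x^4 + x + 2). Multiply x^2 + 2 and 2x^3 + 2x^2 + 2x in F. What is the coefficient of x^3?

Multiply in GF(3)[x]: (x^2 + 2)·(2x^3 + 2x^2 + 2x) = 2x^5 + 2x^4 + x^2 + x.
Reduce using x^4 ≡ 2x + 1 (mod x^4 + x + 2).
Reduced: 2x^2 + x + 2.

0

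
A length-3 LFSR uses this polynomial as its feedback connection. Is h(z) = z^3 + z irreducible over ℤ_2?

No

Check for roots in ℤ_2: h(0) = 0 → root; h(1) = 0 → root.
h(0) = 0, so (z) divides h(z); h is reducible.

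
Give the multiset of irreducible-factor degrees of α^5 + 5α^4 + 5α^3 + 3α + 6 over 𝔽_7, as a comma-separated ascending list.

Write g(α) = α^5 + 5α^4 + 5α^3 + 3α + 6.
Linear factors from roots: (α + 4).
Complete factorization: g(α) = (α + 4)·(α^2 + 4α + 1)·(α^2 + 4α + 5).
Factor degrees with multiplicity: 1 + 2 + 2 = 5.

1, 2, 2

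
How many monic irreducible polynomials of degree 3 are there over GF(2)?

Gauss's count: N_{2}(3) = (1/3) Σ_{d|3} μ(3/d)·2^d.
Divisors of 3: 1, 3; μ(3/d) for each: -1, 1.
Σ = − 2^1 + 2^3 = 6.
N = 6/3 = 2.

2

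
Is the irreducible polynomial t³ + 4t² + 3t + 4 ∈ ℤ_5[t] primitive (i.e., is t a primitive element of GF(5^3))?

Write f(t) = t³ + 4t² + 3t + 4.
|GF(5^3)^×| = 5^3 − 1 = 124. Prime factorization: 124 = 2^2·31.
f is primitive ⇔ t has order 124 in GF(5)[t]/(f), i.e. t^(124/q) ≠ 1 for each prime q | 124.
t^(62) mod f = 1
t^(4) mod f = 3t² + 3t + 1.
Since t^(62) = 1, the order of t divides 62 < 124; not primitive.

No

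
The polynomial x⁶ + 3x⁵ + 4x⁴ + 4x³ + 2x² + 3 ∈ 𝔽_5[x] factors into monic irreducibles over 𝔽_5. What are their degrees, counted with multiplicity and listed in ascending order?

2, 4

Write f(x) = x⁶ + 3x⁵ + 4x⁴ + 4x³ + 2x² + 3.
Roots in 𝔽_5: f(0) = 3; f(1) = 2; f(2) = 2; f(3) = 1; f(4) = 3.
Complete factorization: f(x) = (x² + 2x + 4)·(x⁴ + x³ + 3x² + 4x + 2).
Factor degrees with multiplicity: 2 + 4 = 6.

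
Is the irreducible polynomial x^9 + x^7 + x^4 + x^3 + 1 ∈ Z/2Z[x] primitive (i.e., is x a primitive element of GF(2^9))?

Write f(x) = x^9 + x^7 + x^4 + x^3 + 1.
|GF(2^9)^×| = 2^9 − 1 = 511. Prime factorization: 511 = 7·73.
f is primitive ⇔ x has order 511 in GF(2)[x]/(f), i.e. x^(511/q) ≠ 1 for each prime q | 511.
x^(73) mod f = 1
x^(7) mod f = x^7.
Since x^(73) = 1, the order of x divides 73 < 511; not primitive.

No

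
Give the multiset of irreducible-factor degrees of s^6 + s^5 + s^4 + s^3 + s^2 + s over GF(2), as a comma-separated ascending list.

Write f(s) = s^6 + s^5 + s^4 + s^3 + s^2 + s.
Roots in GF(2): f(0) = 0 → root; f(1) = 0 → root.
Linear factors from roots: (s), (s + 1).
Complete factorization: f(s) = (s)·(s + 1)·(s^2 + s + 1)^2.
Factor degrees with multiplicity: 1 + 1 + 2 + 2 = 6.

1, 1, 2, 2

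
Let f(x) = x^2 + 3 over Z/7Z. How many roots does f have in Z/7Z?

Evaluate at each of the 7 elements of Z/7Z:
f(0) = 3; f(1) = 4; f(2) = 0 → root; f(3) = 5; f(4) = 5; f(5) = 0 → root; f(6) = 4.
Roots: {2, 5}.

2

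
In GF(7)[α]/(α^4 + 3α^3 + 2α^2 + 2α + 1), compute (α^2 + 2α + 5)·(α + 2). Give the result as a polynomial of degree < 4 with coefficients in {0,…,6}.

α^3 + 4α^2 + 2α + 3

Multiply in GF(7)[α]: (α^2 + 2α + 5)·(α + 2) = α^3 + 4α^2 + 2α + 3.
Reduced: α^3 + 4α^2 + 2α + 3.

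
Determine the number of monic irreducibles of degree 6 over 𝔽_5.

By the necklace-counting formula, N_5(6) = (1/6) Σ_{d|6} μ(6/d)·5^d.
Divisors of 6: 1, 2, 3, 6; μ(6/d) for each: 1, -1, -1, 1.
Σ = 5^1 − 5^2 − 5^3 + 5^6 = 15480.
N = 15480/6 = 2580.

2580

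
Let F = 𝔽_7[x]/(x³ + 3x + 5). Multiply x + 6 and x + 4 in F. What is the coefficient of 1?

Multiply in 𝔽_7[x]: (x + 6)·(x + 4) = x² + 3x + 3.
Reduced: x² + 3x + 3.

3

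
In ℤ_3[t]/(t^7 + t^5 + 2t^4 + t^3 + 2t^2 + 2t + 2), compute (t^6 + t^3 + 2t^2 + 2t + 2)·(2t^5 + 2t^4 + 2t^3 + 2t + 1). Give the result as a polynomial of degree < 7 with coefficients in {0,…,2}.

t^5 + 2t^4 + 2t^3 + t^2 + t + 1

Multiply in ℤ_3[t]: (t^6 + t^3 + 2t^2 + 2t + 2)·(2t^5 + 2t^4 + 2t^3 + 2t + 1) = 2t^11 + 2t^10 + 2t^9 + 2t^8 + 2t^7 + 2t^6 + t^4 + 2.
Reduce using t^7 ≡ 2t^5 + t^4 + 2t^3 + t^2 + t + 1 (mod t^7 + t^5 + 2t^4 + t^3 + 2t^2 + 2t + 2).
Reduced: t^5 + 2t^4 + 2t^3 + t^2 + t + 1.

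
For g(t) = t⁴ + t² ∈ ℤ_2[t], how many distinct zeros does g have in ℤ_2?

2

Evaluate at each of the 2 elements of ℤ_2:
g(0) = 0 → root; g(1) = 0 → root.
Roots: {0, 1}.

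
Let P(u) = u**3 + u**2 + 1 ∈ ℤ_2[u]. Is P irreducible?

Check for roots in ℤ_2: P(0) = 1; P(1) = 1.
No roots. A degree-3 polynomial over a field with no linear factor is irreducible.

Yes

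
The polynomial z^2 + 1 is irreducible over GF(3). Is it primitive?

Write f(z) = z^2 + 1.
|GF(3^2)^×| = 3^2 − 1 = 8. Prime factorization: 8 = 2^3.
f is primitive ⇔ z has order 8 in GF(3)[z]/(f), i.e. z^(8/q) ≠ 1 for each prime q | 8.
z^(4) mod f = 1
Since z^(4) = 1, the order of z divides 4 < 8; not primitive.

No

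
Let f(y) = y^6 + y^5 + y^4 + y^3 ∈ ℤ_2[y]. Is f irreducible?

Check for roots in ℤ_2: f(0) = 0 → root; f(1) = 0 → root.
f(0) = 0, so (y) divides f(y); f is reducible.

No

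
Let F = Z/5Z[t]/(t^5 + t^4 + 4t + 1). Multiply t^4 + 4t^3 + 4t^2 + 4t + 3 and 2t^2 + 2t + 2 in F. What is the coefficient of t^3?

4

Multiply in Z/5Z[t]: (t^4 + 4t^3 + 4t^2 + 4t + 3)·(2t^2 + 2t + 2) = 2t^6 + 3t^4 + 4t^3 + 2t^2 + 4t + 1.
Reduce using t^5 ≡ 4t^4 + t + 4 (mod t^5 + t^4 + 4t + 1).
Reduced: 4t^3 + 4t^2 + 3.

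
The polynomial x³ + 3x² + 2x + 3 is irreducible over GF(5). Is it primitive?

Yes

Write f(x) = x³ + 3x² + 2x + 3.
|GF(5^3)^×| = 5^3 − 1 = 124. Prime factorization: 124 = 2^2·31.
f is primitive ⇔ x has order 124 in GF(5)[x]/(f), i.e. x^(124/q) ≠ 1 for each prime q | 124.
x^(62) mod f = 4.
x^(4) mod f = 2x² + 3x + 4.
None equal 1, so x has full order 124; f is primitive.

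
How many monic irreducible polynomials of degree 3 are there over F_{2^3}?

The number of monic irreducibles of degree 3 over GF(8) is (1/3)·Σ_{d∣3} μ(3/d) 8^d.
Divisors of 3: 1, 3; μ(3/d) for each: -1, 1.
Σ = − 8^1 + 8^3 = 504.
N = 504/3 = 168.

168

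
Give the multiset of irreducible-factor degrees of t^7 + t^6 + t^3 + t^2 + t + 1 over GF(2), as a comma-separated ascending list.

1, 3, 3

Write g(t) = t^7 + t^6 + t^3 + t^2 + t + 1.
Roots in GF(2): g(0) = 1; g(1) = 0 → root.
Linear factors from roots: (t + 1).
Complete factorization: g(t) = (t + 1)·(t^3 + t + 1)^2.
Factor degrees with multiplicity: 1 + 3 + 3 = 7.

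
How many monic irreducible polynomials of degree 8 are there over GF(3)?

810

x^(3^8) − x is the product of all monic irreducibles of degree dividing 8; Möbius inversion gives N = (1/8) Σ μ(8/d)·3^d.
Divisors of 8: 1, 2, 4, 8; μ(8/d) for each: 0, 0, -1, 1.
Σ = − 3^4 + 3^8 = 6480.
N = 6480/8 = 810.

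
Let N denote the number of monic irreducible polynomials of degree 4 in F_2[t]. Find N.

3

By the necklace-counting formula, N_2(4) = (1/4) Σ_{d|4} μ(4/d)·2^d.
Divisors of 4: 1, 2, 4; μ(4/d) for each: 0, -1, 1.
Σ = − 2^2 + 2^4 = 12.
N = 12/4 = 3.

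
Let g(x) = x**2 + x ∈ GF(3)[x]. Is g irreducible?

No

Check for roots in GF(3): g(0) = 0 → root; g(1) = 2; g(2) = 0 → root.
g(0) = 0, so (x) divides g(x); g is reducible.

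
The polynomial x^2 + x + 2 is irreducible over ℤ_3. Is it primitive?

Write f(x) = x^2 + x + 2.
|GF(3^2)^×| = 3^2 − 1 = 8. Prime factorization: 8 = 2^3.
f is primitive ⇔ x has order 8 in GF(3)[x]/(f), i.e. x^(8/q) ≠ 1 for each prime q | 8.
x^(4) mod f = 2.
None equal 1, so x has full order 8; f is primitive.

Yes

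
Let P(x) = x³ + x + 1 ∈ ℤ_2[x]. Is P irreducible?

Yes

Check for roots in ℤ_2: P(0) = 1; P(1) = 1.
No roots. A degree-3 polynomial over a field with no linear factor is irreducible.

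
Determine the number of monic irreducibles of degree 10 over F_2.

99

x^(2^10) − x is the product of all monic irreducibles of degree dividing 10; Möbius inversion gives N = (1/10) Σ μ(10/d)·2^d.
Divisors of 10: 1, 2, 5, 10; μ(10/d) for each: 1, -1, -1, 1.
Σ = 2^1 − 2^2 − 2^5 + 2^10 = 990.
N = 990/10 = 99.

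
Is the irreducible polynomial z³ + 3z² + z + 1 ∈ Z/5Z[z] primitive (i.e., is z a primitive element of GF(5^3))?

Write f(z) = z³ + 3z² + z + 1.
|GF(5^3)^×| = 5^3 − 1 = 124. Prime factorization: 124 = 2^2·31.
f is primitive ⇔ z has order 124 in GF(5)[z]/(f), i.e. z^(124/q) ≠ 1 for each prime q | 124.
z^(62) mod f = 1
z^(4) mod f = 3z² + 2z + 3.
Since z^(62) = 1, the order of z divides 62 < 124; not primitive.

No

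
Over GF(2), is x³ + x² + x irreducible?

Write f(x) = x³ + x² + x.
Check for roots in GF(2): f(0) = 0 → root; f(1) = 1.
f(0) = 0, so (x) divides f(x); f is reducible.

No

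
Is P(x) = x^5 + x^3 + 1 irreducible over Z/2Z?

Check for roots in Z/2Z: P(0) = 1; P(1) = 1.
No roots, so no linear factors.
Monic irreducibles of degree 2 over GF(2): x^2 + x + 1.
None of them divide P (all give nonzero remainder).
No irreducible factor of degree ≤ 2 exists, so P is irreducible over GF(2).

Yes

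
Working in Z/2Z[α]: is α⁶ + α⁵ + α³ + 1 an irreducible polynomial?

Write f(α) = α⁶ + α⁵ + α³ + 1.
Check for roots in Z/2Z: f(0) = 1; f(1) = 0 → root.
f(1) = 0, so (α − 1) divides f(α); f is reducible.

No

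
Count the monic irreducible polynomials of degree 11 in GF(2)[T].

186

x^(2^11) − x is the product of all monic irreducibles of degree dividing 11; Möbius inversion gives N = (1/11) Σ μ(11/d)·2^d.
Divisors of 11: 1, 11; μ(11/d) for each: -1, 1.
Σ = − 2^1 + 2^11 = 2046.
N = 2046/11 = 186.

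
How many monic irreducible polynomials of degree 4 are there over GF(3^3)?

132678

The number of monic irreducibles of degree 4 over GF(27) is (1/4)·Σ_{d∣4} μ(4/d) 27^d.
Divisors of 4: 1, 2, 4; μ(4/d) for each: 0, -1, 1.
Σ = − 27^2 + 27^4 = 530712.
N = 530712/4 = 132678.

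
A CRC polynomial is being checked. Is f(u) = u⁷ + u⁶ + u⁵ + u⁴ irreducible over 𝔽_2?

No

Check for roots in 𝔽_2: f(0) = 0 → root; f(1) = 0 → root.
f(0) = 0, so (u) divides f(u); f is reducible.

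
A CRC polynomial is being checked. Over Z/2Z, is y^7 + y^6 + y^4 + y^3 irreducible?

Write h(y) = y^7 + y^6 + y^4 + y^3.
Check for roots in Z/2Z: h(0) = 0 → root; h(1) = 0 → root.
h(0) = 0, so (y) divides h(y); h is reducible.

No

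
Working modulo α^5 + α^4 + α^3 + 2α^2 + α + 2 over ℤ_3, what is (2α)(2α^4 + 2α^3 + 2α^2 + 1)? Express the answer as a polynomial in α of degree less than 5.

α^2 + α + 1

Multiply in ℤ_3[α]: (2α)·(2α^4 + 2α^3 + 2α^2 + 1) = α^5 + α^4 + α^3 + 2α.
Reduce using α^5 ≡ 2α^4 + 2α^3 + α^2 + 2α + 1 (mod α^5 + α^4 + α^3 + 2α^2 + α + 2).
Reduced: α^2 + α + 1.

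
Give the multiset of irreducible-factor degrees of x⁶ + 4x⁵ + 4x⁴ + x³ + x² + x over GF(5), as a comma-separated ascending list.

1, 1, 1, 1, 2

Write f(x) = x⁶ + 4x⁵ + 4x⁴ + x³ + x² + x.
Roots in GF(5): f(0) = 0 → root; f(1) = 2; f(2) = 0 → root; f(3) = 4; f(4) = 0 → root.
Linear factors from roots: (x), (x + 3), (x + 1).
Complete factorization: f(x) = (x)·(x + 3)·(x + 1)^2·(x² + 4x + 2).
Factor degrees with multiplicity: 1 + 1 + 1 + 1 + 2 = 6.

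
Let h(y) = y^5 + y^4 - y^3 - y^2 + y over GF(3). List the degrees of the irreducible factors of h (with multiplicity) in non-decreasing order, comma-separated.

Roots in GF(3): h(0) = 0 → root; h(1) = 1; h(2) = 2.
Linear factors from roots: (y).
Complete factorization: h(y) = (y)·(y^2 - y - 1)^2.
Factor degrees with multiplicity: 1 + 2 + 2 = 5.

1, 2, 2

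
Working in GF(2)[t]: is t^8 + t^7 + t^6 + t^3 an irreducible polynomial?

Write h(t) = t^8 + t^7 + t^6 + t^3.
Check for roots in GF(2): h(0) = 0 → root; h(1) = 0 → root.
h(0) = 0, so (t) divides h(t); h is reducible.

No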